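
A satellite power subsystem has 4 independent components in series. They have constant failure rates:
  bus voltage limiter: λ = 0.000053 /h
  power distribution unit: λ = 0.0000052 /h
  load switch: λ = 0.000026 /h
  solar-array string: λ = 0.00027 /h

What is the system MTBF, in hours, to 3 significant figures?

2820

Series of exponential components: λ_sys = Σ λ_i
λ_sys = 0.000053 + 0.0000052 + 0.000026 + 0.00027 = 3.5420e-04 /h
MTBF = 1 / λ_sys = 2820 h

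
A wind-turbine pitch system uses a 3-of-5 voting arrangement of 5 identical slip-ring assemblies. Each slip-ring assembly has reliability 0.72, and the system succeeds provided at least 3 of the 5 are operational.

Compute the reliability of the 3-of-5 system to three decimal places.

R = Σ_{i=3}^{5} C(5,i) p^i (1−p)^{5−i} with p = 0.72
C(5,3)·0.72^3·0.28^2 = 0.29263
C(5,4)·0.72^4·0.28^1 = 0.37623
C(5,5)·0.72^5·0.28^0 = 0.19349
Sum = 0.862

0.862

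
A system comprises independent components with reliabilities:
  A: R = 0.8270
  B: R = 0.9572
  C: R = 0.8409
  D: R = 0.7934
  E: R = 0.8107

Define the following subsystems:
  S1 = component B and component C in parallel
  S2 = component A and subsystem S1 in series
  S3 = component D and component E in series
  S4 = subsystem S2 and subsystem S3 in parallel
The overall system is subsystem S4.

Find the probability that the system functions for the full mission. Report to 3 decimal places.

0.936

Parallel (B and C): 1 − (1 − 0.95720)(1 − 0.84090) = 0.99319
Series (A and [0.99319]): 0.82700 × 0.99319 = 0.82137
Series (D and E): 0.79340 × 0.81070 = 0.64321
Parallel ([0.82137] and [0.64321]): 1 − (1 − 0.82137)(1 − 0.64321) = 0.936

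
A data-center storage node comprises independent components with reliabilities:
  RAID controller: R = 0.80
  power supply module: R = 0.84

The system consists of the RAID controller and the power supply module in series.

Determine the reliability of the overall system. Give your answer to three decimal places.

Series (RAID controller and power supply module): 0.80000 × 0.84000 = 0.672

0.672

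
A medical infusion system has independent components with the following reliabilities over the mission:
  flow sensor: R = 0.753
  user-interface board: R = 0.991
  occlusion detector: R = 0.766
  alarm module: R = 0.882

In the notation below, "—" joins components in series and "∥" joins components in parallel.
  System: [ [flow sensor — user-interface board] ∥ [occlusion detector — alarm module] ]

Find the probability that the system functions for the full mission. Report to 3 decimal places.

0.918

Series (flow sensor and user-interface board): 0.75300 × 0.99100 = 0.74622
Series (occlusion detector and alarm module): 0.76600 × 0.88200 = 0.67561
Parallel ([0.74622] and [0.67561]): 1 − (1 − 0.74622)(1 − 0.67561) = 0.918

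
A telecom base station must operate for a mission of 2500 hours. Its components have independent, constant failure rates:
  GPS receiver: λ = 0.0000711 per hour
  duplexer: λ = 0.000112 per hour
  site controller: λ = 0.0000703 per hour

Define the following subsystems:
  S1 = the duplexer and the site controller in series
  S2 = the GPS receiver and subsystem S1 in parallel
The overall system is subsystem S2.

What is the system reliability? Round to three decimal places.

R(GPS receiver) = exp(−0.0000711 × 2500) = 0.83715
R(duplexer) = exp(−0.000112 × 2500) = 0.75578
R(site controller) = exp(−0.0000703 × 2500) = 0.83883
Series (duplexer and site controller): 0.75578 × 0.83883 = 0.63397
Parallel (GPS receiver and [0.63397]): 1 − (1 − 0.83715)(1 − 0.63397) = 0.940

0.940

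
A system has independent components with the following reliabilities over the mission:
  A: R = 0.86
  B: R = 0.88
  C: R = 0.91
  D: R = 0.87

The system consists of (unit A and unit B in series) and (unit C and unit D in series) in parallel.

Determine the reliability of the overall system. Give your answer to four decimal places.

Series (A and B): 0.860000 × 0.880000 = 0.756800
Series (C and D): 0.910000 × 0.870000 = 0.791700
Parallel ([0.756800] and [0.791700]): 1 − (1 − 0.756800)(1 − 0.791700) = 0.9493

0.9493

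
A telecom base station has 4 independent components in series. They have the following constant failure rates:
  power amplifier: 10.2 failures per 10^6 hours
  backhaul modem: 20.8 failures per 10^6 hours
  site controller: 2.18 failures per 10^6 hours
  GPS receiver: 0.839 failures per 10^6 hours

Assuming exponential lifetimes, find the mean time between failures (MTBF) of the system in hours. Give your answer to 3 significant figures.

Series of exponential components: λ_sys = Σ λ_i
λ_sys = 0.0000102 + 0.0000208 + 0.00000218 + 0.000000839 = 3.4019e-05 /h
MTBF = 1 / λ_sys = 29400 h

29400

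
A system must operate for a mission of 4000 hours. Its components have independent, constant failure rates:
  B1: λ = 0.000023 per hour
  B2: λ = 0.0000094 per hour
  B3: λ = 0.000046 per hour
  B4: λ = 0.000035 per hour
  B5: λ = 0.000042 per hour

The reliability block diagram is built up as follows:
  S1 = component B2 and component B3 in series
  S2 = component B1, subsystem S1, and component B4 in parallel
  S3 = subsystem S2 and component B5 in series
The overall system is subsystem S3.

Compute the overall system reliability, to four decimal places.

R(B1) = exp(−0.000023 × 4000) = 0.912105
R(B2) = exp(−0.0000094 × 4000) = 0.963098
R(B3) = exp(−0.000046 × 4000) = 0.831936
R(B4) = exp(−0.000035 × 4000) = 0.869358
R(B5) = exp(−0.000042 × 4000) = 0.845354
Series (B2 and B3): 0.963098 × 0.831936 = 0.801236
Parallel (B1, [0.801236], and B4): 1 − (1 − 0.912105)(1 − 0.801236)(1 − 0.869358) = 0.997718
Series ([0.997718] and B5): 0.997718 × 0.845354 = 0.8434

0.8434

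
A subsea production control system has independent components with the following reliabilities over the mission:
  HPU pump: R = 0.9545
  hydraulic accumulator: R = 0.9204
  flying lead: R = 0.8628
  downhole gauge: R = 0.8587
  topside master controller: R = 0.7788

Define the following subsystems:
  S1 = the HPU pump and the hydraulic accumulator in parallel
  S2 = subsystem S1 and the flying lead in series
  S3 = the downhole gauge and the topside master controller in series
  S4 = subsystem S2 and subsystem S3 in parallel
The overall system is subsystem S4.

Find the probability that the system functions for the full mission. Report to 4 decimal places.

Parallel (HPU pump and hydraulic accumulator): 1 − (1 − 0.954500)(1 − 0.920400) = 0.996378
Series ([0.996378] and flying lead): 0.996378 × 0.862800 = 0.859675
Series (downhole gauge and topside master controller): 0.858700 × 0.778800 = 0.668756
Parallel ([0.859675] and [0.668756]): 1 − (1 − 0.859675)(1 − 0.668756) = 0.9535

0.9535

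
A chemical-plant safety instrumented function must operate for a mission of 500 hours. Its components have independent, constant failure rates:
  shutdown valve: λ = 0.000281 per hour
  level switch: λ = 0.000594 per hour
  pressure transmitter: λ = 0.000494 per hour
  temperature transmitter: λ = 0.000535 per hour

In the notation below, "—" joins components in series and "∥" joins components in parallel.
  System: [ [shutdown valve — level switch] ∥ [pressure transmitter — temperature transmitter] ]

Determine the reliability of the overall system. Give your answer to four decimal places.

0.8575

R(shutdown valve) = exp(−0.000281 × 500) = 0.868924
R(level switch) = exp(−0.000594 × 500) = 0.743044
R(pressure transmitter) = exp(−0.000494 × 500) = 0.781141
R(temperature transmitter) = exp(−0.000535 × 500) = 0.765290
Series (shutdown valve and level switch): 0.868924 × 0.743044 = 0.645649
Series (pressure transmitter and temperature transmitter): 0.781141 × 0.765290 = 0.597799
Parallel ([0.645649] and [0.597799]): 1 − (1 − 0.645649)(1 − 0.597799) = 0.8575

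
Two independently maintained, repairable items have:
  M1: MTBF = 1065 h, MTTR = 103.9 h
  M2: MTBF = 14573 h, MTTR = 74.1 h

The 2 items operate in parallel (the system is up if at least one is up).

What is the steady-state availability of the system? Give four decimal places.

0.9996

A(M1) = MTBF/(MTBF+MTTR) = 1065/(1065+103.9) = 0.911113
A(M2) = MTBF/(MTBF+MTTR) = 14573/(14573+74.1) = 0.994941
Parallel availability: 1 − (1 − 0.911113)(1 − 0.994941) = 0.9996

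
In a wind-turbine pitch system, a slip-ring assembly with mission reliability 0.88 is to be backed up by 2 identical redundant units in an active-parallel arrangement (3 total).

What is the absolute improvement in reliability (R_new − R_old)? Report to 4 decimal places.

R_before = 0.88
R_after = 1 − (1 − 0.88)^3 = 0.9983
ΔR = 0.9983 − 0.88 = 0.1183

0.1183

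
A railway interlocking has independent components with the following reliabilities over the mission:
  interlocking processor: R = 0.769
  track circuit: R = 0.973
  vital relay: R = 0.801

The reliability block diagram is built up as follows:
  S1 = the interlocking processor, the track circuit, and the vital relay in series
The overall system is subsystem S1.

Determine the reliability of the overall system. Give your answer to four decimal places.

Series (interlocking processor, track circuit, and vital relay): 0.769000 × 0.973000 × 0.801000 = 0.5993

0.5993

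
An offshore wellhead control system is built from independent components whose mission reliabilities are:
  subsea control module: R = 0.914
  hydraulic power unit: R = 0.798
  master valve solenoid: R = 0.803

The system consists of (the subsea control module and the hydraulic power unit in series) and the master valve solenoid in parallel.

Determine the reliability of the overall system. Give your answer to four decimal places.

0.9467

Series (subsea control module and hydraulic power unit): 0.914000 × 0.798000 = 0.729372
Parallel ([0.729372] and master valve solenoid): 1 − (1 − 0.729372)(1 − 0.803000) = 0.9467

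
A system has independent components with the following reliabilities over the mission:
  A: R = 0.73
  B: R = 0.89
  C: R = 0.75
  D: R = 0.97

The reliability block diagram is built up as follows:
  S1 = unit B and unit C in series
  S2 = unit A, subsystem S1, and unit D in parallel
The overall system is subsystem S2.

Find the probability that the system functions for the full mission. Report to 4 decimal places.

Series (B and C): 0.890000 × 0.750000 = 0.667500
Parallel (A, [0.667500], and D): 1 − (1 − 0.730000)(1 − 0.667500)(1 − 0.970000) = 0.9973

0.9973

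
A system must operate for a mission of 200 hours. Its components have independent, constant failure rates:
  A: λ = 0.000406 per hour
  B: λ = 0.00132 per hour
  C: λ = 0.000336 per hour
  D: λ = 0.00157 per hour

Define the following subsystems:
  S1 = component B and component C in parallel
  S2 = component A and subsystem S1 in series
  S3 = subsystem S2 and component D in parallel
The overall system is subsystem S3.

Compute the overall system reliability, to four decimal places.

R(A) = exp(−0.000406 × 200) = 0.922009
R(B) = exp(−0.00132 × 200) = 0.767974
R(C) = exp(−0.000336 × 200) = 0.935008
R(D) = exp(−0.00157 × 200) = 0.730519
Parallel (B and C): 1 − (1 − 0.767974)(1 − 0.935008) = 0.984920
Series (A and [0.984920]): 0.922009 × 0.984920 = 0.908105
Parallel ([0.908105] and D): 1 − (1 − 0.908105)(1 − 0.730519) = 0.9752

0.9752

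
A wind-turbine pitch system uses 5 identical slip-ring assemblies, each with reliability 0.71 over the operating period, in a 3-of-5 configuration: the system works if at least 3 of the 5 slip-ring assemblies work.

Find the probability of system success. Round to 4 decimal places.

R = Σ_{i=3}^{5} C(5,i) p^i (1−p)^{5−i} with p = 0.71
C(5,3)·0.71^3·0.29^2 = 0.301003
C(5,4)·0.71^4·0.29^1 = 0.368469
C(5,5)·0.71^5·0.29^0 = 0.180423
Sum = 0.8499

0.8499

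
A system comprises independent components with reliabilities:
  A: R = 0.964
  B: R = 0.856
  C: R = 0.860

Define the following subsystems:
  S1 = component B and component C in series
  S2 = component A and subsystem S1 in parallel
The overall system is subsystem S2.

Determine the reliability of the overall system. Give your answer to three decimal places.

0.991

Series (B and C): 0.85600 × 0.86000 = 0.73616
Parallel (A and [0.73616]): 1 − (1 − 0.96400)(1 − 0.73616) = 0.991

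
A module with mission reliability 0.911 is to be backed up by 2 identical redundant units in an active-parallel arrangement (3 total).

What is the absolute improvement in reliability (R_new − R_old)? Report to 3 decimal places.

0.088

R_before = 0.911
R_after = 1 − (1 − 0.911)^3 = 0.999
ΔR = 0.999 − 0.911 = 0.088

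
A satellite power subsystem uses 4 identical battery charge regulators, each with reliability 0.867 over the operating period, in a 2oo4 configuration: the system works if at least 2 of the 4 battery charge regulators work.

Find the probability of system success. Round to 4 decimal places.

0.9915

R = Σ_{i=2}^{4} C(4,i) p^i (1−p)^{4−i} with p = 0.867
C(4,2)·0.867^2·0.133^2 = 0.079780
C(4,3)·0.867^3·0.133^1 = 0.346712
C(4,4)·0.867^4·0.133^0 = 0.565036
Sum = 0.9915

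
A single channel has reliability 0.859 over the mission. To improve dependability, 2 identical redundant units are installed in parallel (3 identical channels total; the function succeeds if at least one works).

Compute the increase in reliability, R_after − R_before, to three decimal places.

R_before = 0.859
R_after = 1 − (1 − 0.859)^3 = 0.997
ΔR = 0.997 − 0.859 = 0.138

0.138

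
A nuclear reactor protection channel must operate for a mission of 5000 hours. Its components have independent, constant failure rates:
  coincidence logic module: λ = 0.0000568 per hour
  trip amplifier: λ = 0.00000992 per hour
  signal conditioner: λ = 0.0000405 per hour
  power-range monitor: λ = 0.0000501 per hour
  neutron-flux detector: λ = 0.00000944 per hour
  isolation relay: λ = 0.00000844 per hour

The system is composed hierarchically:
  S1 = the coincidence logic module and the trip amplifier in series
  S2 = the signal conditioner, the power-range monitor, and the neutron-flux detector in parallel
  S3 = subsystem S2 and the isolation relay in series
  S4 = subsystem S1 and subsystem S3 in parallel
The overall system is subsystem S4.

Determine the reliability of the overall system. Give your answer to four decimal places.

0.9878

R(coincidence logic module) = exp(−0.0000568 × 5000) = 0.752767
R(trip amplifier) = exp(−0.00000992 × 5000) = 0.951610
R(signal conditioner) = exp(−0.0000405 × 5000) = 0.816686
R(power-range monitor) = exp(−0.0000501 × 5000) = 0.778411
R(neutron-flux detector) = exp(−0.00000944 × 5000) = 0.953897
R(isolation relay) = exp(−0.00000844 × 5000) = 0.958678
Series (coincidence logic module and trip amplifier): 0.752767 × 0.951610 = 0.716341
Parallel (signal conditioner, power-range monitor, and neutron-flux detector): 1 − (1 − 0.816686)(1 − 0.778411)(1 − 0.953897) = 0.998127
Series ([0.998127] and isolation relay): 0.998127 × 0.958678 = 0.956882
Parallel ([0.716341] and [0.956882]): 1 − (1 − 0.716341)(1 − 0.956882) = 0.9878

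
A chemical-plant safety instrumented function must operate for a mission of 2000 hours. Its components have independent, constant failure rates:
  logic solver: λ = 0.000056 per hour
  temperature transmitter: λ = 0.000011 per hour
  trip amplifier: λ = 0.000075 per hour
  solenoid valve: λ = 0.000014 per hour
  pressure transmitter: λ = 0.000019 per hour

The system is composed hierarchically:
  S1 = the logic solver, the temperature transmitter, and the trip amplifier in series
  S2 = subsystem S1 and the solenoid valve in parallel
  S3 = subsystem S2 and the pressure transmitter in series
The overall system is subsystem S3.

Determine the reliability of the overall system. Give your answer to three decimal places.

0.956

R(logic solver) = exp(−0.000056 × 2000) = 0.89404
R(temperature transmitter) = exp(−0.000011 × 2000) = 0.97824
R(trip amplifier) = exp(−0.000075 × 2000) = 0.86071
R(solenoid valve) = exp(−0.000014 × 2000) = 0.97239
R(pressure transmitter) = exp(−0.000019 × 2000) = 0.96271
Series (logic solver, temperature transmitter, and trip amplifier): 0.89404 × 0.97824 × 0.86071 = 0.75276
Parallel ([0.75276] and solenoid valve): 1 − (1 − 0.75276)(1 − 0.97239) = 0.99317
Series ([0.99317] and pressure transmitter): 0.99317 × 0.96271 = 0.956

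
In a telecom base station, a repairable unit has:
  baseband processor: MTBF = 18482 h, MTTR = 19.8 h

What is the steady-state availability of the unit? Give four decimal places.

0.9989

A(baseband processor) = MTBF/(MTBF+MTTR) = 18482/(18482+19.8) = 0.9989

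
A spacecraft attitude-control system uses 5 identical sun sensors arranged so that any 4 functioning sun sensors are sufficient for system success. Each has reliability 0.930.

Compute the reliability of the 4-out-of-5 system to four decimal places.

0.9575

R = Σ_{i=4}^{5} C(5,i) p^i (1−p)^{5−i} with p = 0.930
C(5,4)·0.930^4·0.070^1 = 0.261818
C(5,5)·0.930^5·0.070^0 = 0.695688
Sum = 0.9575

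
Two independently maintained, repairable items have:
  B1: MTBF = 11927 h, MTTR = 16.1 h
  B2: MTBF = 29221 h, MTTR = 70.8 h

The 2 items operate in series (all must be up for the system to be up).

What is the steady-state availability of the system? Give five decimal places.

A(B1) = MTBF/(MTBF+MTTR) = 11927/(11927+16.1) = 0.998652
A(B2) = MTBF/(MTBF+MTTR) = 29221/(29221+70.8) = 0.997583
Series availability: 0.998652 × 0.997583 = 0.99624

0.99624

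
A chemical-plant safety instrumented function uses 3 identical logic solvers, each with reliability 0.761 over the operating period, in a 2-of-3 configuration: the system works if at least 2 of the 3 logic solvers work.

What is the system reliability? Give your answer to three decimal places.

0.856

R = Σ_{i=2}^{3} C(3,i) p^i (1−p)^{3−i} with p = 0.761
C(3,2)·0.761^2·0.239^1 = 0.41523
C(3,3)·0.761^3·0.239^0 = 0.44071
Sum = 0.856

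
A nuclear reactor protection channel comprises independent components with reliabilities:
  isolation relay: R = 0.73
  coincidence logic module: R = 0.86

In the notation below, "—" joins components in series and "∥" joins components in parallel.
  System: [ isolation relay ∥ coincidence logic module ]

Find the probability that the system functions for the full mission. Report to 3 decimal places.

Parallel (isolation relay and coincidence logic module): 1 − (1 − 0.73000)(1 − 0.86000) = 0.962

0.962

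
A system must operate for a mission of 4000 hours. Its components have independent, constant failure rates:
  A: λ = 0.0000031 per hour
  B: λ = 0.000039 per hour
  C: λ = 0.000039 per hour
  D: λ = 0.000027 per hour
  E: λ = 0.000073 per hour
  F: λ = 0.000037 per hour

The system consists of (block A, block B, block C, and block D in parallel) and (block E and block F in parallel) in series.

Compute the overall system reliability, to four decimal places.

R(A) = exp(−0.0000031 × 4000) = 0.987677
R(B) = exp(−0.000039 × 4000) = 0.855559
R(C) = exp(−0.000039 × 4000) = 0.855559
R(D) = exp(−0.000027 × 4000) = 0.897628
R(E) = exp(−0.000073 × 4000) = 0.746769
R(F) = exp(−0.000037 × 4000) = 0.862431
Parallel (A, B, C, and D): 1 − (1 − 0.987677)(1 − 0.855559)(1 − 0.855559)(1 − 0.897628) = 0.999974
Parallel (E and F): 1 − (1 − 0.746769)(1 − 0.862431) = 0.965163
Series ([0.999974] and [0.965163]): 0.999974 × 0.965163 = 0.9651

0.9651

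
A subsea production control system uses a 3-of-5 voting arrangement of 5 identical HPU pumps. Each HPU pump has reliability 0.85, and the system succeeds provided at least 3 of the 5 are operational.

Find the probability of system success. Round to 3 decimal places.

0.973

R = Σ_{i=3}^{5} C(5,i) p^i (1−p)^{5−i} with p = 0.85
C(5,3)·0.85^3·0.15^2 = 0.13818
C(5,4)·0.85^4·0.15^1 = 0.39150
C(5,5)·0.85^5·0.15^0 = 0.44371
Sum = 0.973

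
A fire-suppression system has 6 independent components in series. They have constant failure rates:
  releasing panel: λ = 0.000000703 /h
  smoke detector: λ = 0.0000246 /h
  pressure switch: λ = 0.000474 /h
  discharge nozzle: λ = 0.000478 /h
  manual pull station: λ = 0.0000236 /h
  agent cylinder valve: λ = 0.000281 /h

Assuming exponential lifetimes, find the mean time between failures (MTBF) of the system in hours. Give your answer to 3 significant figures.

780

Series of exponential components: λ_sys = Σ λ_i
λ_sys = 0.000000703 + 0.0000246 + 0.000474 + 0.000478 + 0.0000236 + 0.000281 = 1.2819e-03 /h
MTBF = 1 / λ_sys = 780 h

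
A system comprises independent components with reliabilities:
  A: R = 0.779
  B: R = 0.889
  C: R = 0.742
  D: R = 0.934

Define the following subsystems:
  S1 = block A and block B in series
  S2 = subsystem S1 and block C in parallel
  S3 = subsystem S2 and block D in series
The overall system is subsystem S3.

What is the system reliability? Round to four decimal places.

0.8599

Series (A and B): 0.779000 × 0.889000 = 0.692531
Parallel ([0.692531] and C): 1 − (1 − 0.692531)(1 − 0.742000) = 0.920673
Series ([0.920673] and D): 0.920673 × 0.934000 = 0.8599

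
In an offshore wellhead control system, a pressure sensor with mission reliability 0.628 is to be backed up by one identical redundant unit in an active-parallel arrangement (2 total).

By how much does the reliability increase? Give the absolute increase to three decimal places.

R_before = 0.628
R_after = 1 − (1 − 0.628)^2 = 0.862
ΔR = 0.862 − 0.628 = 0.234

0.234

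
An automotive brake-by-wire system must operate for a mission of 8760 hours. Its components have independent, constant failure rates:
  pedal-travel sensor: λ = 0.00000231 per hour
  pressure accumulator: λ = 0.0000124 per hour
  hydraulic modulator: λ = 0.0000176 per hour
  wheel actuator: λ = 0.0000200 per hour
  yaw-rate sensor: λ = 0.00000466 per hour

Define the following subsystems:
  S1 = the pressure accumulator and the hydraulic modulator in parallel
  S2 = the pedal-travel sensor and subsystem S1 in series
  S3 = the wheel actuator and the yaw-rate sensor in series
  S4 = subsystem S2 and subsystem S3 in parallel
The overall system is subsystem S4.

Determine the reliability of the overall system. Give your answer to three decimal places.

0.993

R(pedal-travel sensor) = exp(−0.00000231 × 8760) = 0.97997
R(pressure accumulator) = exp(−0.0000124 × 8760) = 0.89707
R(hydraulic modulator) = exp(−0.0000176 × 8760) = 0.85712
R(wheel actuator) = exp(−0.0000200 × 8760) = 0.83929
R(yaw-rate sensor) = exp(−0.00000466 × 8760) = 0.96000
Parallel (pressure accumulator and hydraulic modulator): 1 − (1 − 0.89707)(1 − 0.85712) = 0.98529
Series (pedal-travel sensor and [0.98529]): 0.97997 × 0.98529 = 0.96555
Series (wheel actuator and yaw-rate sensor): 0.83929 × 0.96000 = 0.80572
Parallel ([0.96555] and [0.80572]): 1 − (1 − 0.96555)(1 − 0.80572) = 0.993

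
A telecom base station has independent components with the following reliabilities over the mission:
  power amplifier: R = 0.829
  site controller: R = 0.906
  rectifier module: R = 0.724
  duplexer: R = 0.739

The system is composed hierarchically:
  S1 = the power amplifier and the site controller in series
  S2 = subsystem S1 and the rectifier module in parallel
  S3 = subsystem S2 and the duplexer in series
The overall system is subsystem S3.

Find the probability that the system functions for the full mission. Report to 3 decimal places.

Series (power amplifier and site controller): 0.82900 × 0.90600 = 0.75107
Parallel ([0.75107] and rectifier module): 1 − (1 − 0.75107)(1 − 0.72400) = 0.93130
Series ([0.93130] and duplexer): 0.93130 × 0.73900 = 0.688

0.688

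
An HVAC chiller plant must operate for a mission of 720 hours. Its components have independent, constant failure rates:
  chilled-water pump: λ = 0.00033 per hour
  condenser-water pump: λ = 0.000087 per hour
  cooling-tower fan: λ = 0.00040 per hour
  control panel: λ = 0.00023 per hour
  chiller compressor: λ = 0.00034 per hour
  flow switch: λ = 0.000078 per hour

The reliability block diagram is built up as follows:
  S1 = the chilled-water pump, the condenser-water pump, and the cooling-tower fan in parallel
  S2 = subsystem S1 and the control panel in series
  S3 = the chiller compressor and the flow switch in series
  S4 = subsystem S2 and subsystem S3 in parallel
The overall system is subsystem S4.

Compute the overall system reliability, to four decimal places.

R(chilled-water pump) = exp(−0.00033 × 720) = 0.788518
R(condenser-water pump) = exp(−0.000087 × 720) = 0.939282
R(cooling-tower fan) = exp(−0.00040 × 720) = 0.749762
R(control panel) = exp(−0.00023 × 720) = 0.847385
R(chiller compressor) = exp(−0.00034 × 720) = 0.782861
R(flow switch) = exp(−0.000078 × 720) = 0.945388
Parallel (chilled-water pump, condenser-water pump, and cooling-tower fan): 1 − (1 − 0.788518)(1 − 0.939282)(1 − 0.749762) = 0.996787
Series ([0.996787] and control panel): 0.996787 × 0.847385 = 0.844662
Series (chiller compressor and flow switch): 0.782861 × 0.945388 = 0.740107
Parallel ([0.844662] and [0.740107]): 1 − (1 − 0.844662)(1 − 0.740107) = 0.9596

0.9596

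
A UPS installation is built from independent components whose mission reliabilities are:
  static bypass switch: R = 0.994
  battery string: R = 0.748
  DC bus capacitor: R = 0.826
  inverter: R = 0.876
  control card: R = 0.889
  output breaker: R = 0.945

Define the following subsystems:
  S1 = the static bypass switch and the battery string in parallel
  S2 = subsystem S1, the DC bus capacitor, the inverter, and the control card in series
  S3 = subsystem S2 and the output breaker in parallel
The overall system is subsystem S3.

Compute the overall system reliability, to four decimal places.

Parallel (static bypass switch and battery string): 1 − (1 − 0.994000)(1 − 0.748000) = 0.998488
Series ([0.998488], DC bus capacitor, inverter, and control card): 0.998488 × 0.826000 × 0.876000 × 0.889000 = 0.642286
Parallel ([0.642286] and output breaker): 1 − (1 − 0.642286)(1 − 0.945000) = 0.9803

0.9803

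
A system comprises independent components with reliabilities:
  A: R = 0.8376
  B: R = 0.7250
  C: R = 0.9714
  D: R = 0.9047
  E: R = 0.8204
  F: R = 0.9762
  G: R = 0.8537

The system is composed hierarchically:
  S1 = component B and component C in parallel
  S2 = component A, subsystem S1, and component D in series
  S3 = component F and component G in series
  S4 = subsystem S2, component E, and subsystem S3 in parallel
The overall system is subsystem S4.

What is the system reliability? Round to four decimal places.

Parallel (B and C): 1 − (1 − 0.725000)(1 − 0.971400) = 0.992135
Series (A, [0.992135], and D): 0.837600 × 0.992135 × 0.904700 = 0.751817
Series (F and G): 0.976200 × 0.853700 = 0.833382
Parallel ([0.751817], E, and [0.833382]): 1 − (1 − 0.751817)(1 − 0.820400)(1 − 0.833382) = 0.9926

0.9926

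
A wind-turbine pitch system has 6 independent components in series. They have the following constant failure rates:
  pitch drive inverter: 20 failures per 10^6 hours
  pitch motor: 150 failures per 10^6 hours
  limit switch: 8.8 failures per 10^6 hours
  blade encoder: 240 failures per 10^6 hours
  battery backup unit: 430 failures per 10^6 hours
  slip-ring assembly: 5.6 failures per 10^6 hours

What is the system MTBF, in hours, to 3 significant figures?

1170

Series of exponential components: λ_sys = Σ λ_i
λ_sys = 0.000020 + 0.00015 + 0.0000088 + 0.00024 + 0.00043 + 0.0000056 = 8.5440e-04 /h
MTBF = 1 / λ_sys = 1170 h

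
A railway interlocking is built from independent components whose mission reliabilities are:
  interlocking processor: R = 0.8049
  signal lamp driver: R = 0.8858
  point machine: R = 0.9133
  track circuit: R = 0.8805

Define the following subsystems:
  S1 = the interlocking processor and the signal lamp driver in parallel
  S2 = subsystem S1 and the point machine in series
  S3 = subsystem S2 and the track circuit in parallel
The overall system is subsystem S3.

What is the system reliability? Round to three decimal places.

Parallel (interlocking processor and signal lamp driver): 1 − (1 − 0.80490)(1 − 0.88580) = 0.97772
Series ([0.97772] and point machine): 0.97772 × 0.91330 = 0.89295
Parallel ([0.89295] and track circuit): 1 − (1 − 0.89295)(1 − 0.88050) = 0.987

0.987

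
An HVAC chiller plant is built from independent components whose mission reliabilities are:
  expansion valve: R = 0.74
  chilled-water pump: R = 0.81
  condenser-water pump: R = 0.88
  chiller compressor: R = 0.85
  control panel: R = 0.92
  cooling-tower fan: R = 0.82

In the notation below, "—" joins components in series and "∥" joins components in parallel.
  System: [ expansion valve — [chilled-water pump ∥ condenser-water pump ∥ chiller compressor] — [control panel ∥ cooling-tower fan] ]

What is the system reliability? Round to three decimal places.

Parallel (chilled-water pump, condenser-water pump, and chiller compressor): 1 − (1 − 0.81000)(1 − 0.88000)(1 − 0.85000) = 0.99658
Parallel (control panel and cooling-tower fan): 1 − (1 − 0.92000)(1 − 0.82000) = 0.98560
Series (expansion valve, [0.99658], and [0.98560]): 0.74000 × 0.99658 × 0.98560 = 0.727

0.727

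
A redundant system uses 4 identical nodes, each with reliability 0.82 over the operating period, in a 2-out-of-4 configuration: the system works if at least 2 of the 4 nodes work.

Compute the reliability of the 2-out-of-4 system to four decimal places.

0.9798

R = Σ_{i=2}^{4} C(4,i) p^i (1−p)^{4−i} with p = 0.82
C(4,2)·0.82^2·0.18^2 = 0.130715
C(4,3)·0.82^3·0.18^1 = 0.396985
C(4,4)·0.82^4·0.18^0 = 0.452122
Sum = 0.9798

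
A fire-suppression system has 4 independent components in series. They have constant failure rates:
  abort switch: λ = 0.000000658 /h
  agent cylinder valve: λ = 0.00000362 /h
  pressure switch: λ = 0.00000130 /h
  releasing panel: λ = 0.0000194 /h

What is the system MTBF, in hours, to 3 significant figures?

40000

Series of exponential components: λ_sys = Σ λ_i
λ_sys = 0.000000658 + 0.00000362 + 0.00000130 + 0.0000194 = 2.4978e-05 /h
MTBF = 1 / λ_sys = 40000 h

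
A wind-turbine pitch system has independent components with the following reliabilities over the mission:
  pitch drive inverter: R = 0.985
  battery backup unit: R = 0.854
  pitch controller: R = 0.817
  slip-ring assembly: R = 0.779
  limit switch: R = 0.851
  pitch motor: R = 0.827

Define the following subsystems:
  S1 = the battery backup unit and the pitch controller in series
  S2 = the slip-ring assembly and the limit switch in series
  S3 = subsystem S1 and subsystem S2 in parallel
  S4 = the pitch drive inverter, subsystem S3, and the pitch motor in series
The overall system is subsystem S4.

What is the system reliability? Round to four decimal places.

0.7316

Series (battery backup unit and pitch controller): 0.854000 × 0.817000 = 0.697718
Series (slip-ring assembly and limit switch): 0.779000 × 0.851000 = 0.662929
Parallel ([0.697718] and [0.662929]): 1 − (1 − 0.697718)(1 − 0.662929) = 0.898110
Series (pitch drive inverter, [0.898110], and pitch motor): 0.985000 × 0.898110 × 0.827000 = 0.7316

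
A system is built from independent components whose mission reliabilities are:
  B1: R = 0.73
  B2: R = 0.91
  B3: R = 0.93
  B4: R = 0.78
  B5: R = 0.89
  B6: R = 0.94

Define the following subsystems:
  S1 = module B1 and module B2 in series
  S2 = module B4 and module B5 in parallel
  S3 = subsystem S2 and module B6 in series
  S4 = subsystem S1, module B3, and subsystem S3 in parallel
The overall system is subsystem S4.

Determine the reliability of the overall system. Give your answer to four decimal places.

0.9981

Series (B1 and B2): 0.730000 × 0.910000 = 0.664300
Parallel (B4 and B5): 1 − (1 − 0.780000)(1 − 0.890000) = 0.975800
Series ([0.975800] and B6): 0.975800 × 0.940000 = 0.917252
Parallel ([0.664300], B3, and [0.917252]): 1 − (1 − 0.664300)(1 − 0.930000)(1 − 0.917252) = 0.9981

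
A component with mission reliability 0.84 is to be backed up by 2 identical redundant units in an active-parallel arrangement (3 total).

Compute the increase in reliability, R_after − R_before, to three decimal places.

0.156

R_before = 0.84
R_after = 1 − (1 − 0.84)^3 = 0.996
ΔR = 0.996 − 0.84 = 0.156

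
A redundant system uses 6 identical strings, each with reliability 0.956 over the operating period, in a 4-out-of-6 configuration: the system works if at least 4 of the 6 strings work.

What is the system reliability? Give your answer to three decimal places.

R = Σ_{i=4}^{6} C(6,i) p^i (1−p)^{6−i} with p = 0.956
C(6,4)·0.956^4·0.044^2 = 0.02426
C(6,5)·0.956^5·0.044^1 = 0.21081
C(6,6)·0.956^6·0.044^0 = 0.76339
Sum = 0.998

0.998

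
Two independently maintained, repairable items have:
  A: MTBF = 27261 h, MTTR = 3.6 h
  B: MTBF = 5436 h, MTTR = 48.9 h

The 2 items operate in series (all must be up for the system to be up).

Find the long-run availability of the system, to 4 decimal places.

A(A) = MTBF/(MTBF+MTTR) = 27261/(27261+3.6) = 0.999868
A(B) = MTBF/(MTBF+MTTR) = 5436/(5436+48.9) = 0.991085
Series availability: 0.999868 × 0.991085 = 0.9910

0.9910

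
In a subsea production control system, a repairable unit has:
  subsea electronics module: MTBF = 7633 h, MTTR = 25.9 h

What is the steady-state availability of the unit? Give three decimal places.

0.997

A(subsea electronics module) = MTBF/(MTBF+MTTR) = 7633/(7633+25.9) = 0.997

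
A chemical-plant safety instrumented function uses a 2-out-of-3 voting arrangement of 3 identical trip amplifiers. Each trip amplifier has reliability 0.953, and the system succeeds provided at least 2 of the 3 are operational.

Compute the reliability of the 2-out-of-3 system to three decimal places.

R = Σ_{i=2}^{3} C(3,i) p^i (1−p)^{3−i} with p = 0.953
C(3,2)·0.953^2·0.047^1 = 0.12806
C(3,3)·0.953^3·0.047^0 = 0.86552
Sum = 0.994

0.994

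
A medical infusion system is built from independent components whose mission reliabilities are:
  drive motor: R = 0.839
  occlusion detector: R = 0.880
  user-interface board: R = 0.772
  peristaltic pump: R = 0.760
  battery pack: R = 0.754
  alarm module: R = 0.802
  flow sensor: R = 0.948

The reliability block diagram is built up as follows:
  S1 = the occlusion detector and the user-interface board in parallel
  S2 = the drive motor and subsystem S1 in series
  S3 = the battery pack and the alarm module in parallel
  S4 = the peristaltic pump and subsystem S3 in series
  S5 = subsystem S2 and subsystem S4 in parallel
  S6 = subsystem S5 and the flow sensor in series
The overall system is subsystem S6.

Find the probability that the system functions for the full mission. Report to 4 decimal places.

Parallel (occlusion detector and user-interface board): 1 − (1 − 0.880000)(1 − 0.772000) = 0.972640
Series (drive motor and [0.972640]): 0.839000 × 0.972640 = 0.816045
Parallel (battery pack and alarm module): 1 − (1 − 0.754000)(1 − 0.802000) = 0.951292
Series (peristaltic pump and [0.951292]): 0.760000 × 0.951292 = 0.722982
Parallel ([0.816045] and [0.722982]): 1 − (1 − 0.816045)(1 − 0.722982) = 0.949041
Series ([0.949041] and flow sensor): 0.949041 × 0.948000 = 0.8997

0.8997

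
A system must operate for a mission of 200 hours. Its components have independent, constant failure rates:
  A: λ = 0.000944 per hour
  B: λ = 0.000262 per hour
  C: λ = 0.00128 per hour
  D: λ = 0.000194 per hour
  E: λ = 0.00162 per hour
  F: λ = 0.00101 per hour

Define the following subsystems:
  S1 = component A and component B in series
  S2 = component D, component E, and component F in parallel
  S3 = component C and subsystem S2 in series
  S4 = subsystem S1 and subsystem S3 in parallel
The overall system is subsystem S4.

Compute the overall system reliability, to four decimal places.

R(A) = exp(−0.000944 × 200) = 0.827952
R(B) = exp(−0.000262 × 200) = 0.948949
R(C) = exp(−0.00128 × 200) = 0.774142
R(D) = exp(−0.000194 × 200) = 0.961943
R(E) = exp(−0.00162 × 200) = 0.723250
R(F) = exp(−0.00101 × 200) = 0.817095
Series (A and B): 0.827952 × 0.948949 = 0.785684
Parallel (D, E, and F): 1 − (1 − 0.961943)(1 − 0.723250)(1 − 0.817095) = 0.998074
Series (C and [0.998074]): 0.774142 × 0.998074 = 0.772651
Parallel ([0.785684] and [0.772651]): 1 − (1 − 0.785684)(1 − 0.772651) = 0.9513

0.9513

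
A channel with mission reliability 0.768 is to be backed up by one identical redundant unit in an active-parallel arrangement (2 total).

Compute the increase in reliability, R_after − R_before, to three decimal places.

R_before = 0.768
R_after = 1 − (1 − 0.768)^2 = 0.946
ΔR = 0.946 − 0.768 = 0.178

0.178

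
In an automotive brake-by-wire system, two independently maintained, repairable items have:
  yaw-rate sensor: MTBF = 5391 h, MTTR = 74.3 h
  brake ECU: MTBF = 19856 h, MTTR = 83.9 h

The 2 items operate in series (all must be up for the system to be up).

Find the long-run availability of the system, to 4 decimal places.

A(yaw-rate sensor) = MTBF/(MTBF+MTTR) = 5391/(5391+74.3) = 0.986405
A(brake ECU) = MTBF/(MTBF+MTTR) = 19856/(19856+83.9) = 0.995792
Series availability: 0.986405 × 0.995792 = 0.9823

0.9823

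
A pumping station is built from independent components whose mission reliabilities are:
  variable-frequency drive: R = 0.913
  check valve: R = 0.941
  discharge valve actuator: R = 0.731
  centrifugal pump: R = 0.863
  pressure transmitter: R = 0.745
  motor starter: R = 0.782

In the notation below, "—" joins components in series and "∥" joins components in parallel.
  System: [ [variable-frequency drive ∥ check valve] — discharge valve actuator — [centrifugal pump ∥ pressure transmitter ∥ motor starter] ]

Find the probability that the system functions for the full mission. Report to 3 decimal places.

Parallel (variable-frequency drive and check valve): 1 − (1 − 0.91300)(1 − 0.94100) = 0.99487
Parallel (centrifugal pump, pressure transmitter, and motor starter): 1 − (1 − 0.86300)(1 − 0.74500)(1 − 0.78200) = 0.99238
Series ([0.99487], discharge valve actuator, and [0.99238]): 0.99487 × 0.73100 × 0.99238 = 0.722

0.722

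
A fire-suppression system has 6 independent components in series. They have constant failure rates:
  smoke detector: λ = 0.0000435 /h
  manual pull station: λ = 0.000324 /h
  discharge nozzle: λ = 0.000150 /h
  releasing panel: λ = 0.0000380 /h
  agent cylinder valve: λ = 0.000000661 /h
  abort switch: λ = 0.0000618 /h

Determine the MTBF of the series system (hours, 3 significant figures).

Series of exponential components: λ_sys = Σ λ_i
λ_sys = 0.0000435 + 0.000324 + 0.000150 + 0.0000380 + 0.000000661 + 0.0000618 = 6.1796e-04 /h
MTBF = 1 / λ_sys = 1620 h

1620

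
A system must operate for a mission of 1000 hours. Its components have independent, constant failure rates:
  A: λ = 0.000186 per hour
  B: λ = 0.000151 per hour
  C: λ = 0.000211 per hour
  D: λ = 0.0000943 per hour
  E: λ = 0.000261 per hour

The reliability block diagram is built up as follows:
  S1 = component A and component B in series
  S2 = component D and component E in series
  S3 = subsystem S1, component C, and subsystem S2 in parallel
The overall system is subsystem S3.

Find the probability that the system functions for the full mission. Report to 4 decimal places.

R(A) = exp(−0.000186 × 1000) = 0.830274
R(B) = exp(−0.000151 × 1000) = 0.859848
R(C) = exp(−0.000211 × 1000) = 0.809774
R(D) = exp(−0.0000943 × 1000) = 0.910010
R(E) = exp(−0.000261 × 1000) = 0.770281
Series (A and B): 0.830274 × 0.859848 = 0.713909
Series (D and E): 0.910010 × 0.770281 = 0.700963
Parallel ([0.713909], C, and [0.700963]): 1 − (1 − 0.713909)(1 − 0.809774)(1 − 0.700963) = 0.9837

0.9837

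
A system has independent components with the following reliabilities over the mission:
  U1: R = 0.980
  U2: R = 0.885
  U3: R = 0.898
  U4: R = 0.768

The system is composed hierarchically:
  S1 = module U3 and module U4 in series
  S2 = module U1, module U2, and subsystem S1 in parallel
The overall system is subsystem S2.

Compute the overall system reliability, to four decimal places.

Series (U3 and U4): 0.898000 × 0.768000 = 0.689664
Parallel (U1, U2, and [0.689664]): 1 − (1 − 0.980000)(1 − 0.885000)(1 − 0.689664) = 0.9993

0.9993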